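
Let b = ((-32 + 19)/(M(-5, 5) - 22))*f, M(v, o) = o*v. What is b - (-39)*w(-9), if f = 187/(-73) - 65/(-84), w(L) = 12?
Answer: 134736953/288204 ≈ 467.51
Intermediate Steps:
f = -10963/6132 (f = 187*(-1/73) - 65*(-1/84) = -187/73 + 65/84 = -10963/6132 ≈ -1.7878)
b = -142519/288204 (b = ((-32 + 19)/(5*(-5) - 22))*(-10963/6132) = -13/(-25 - 22)*(-10963/6132) = -13/(-47)*(-10963/6132) = -13*(-1/47)*(-10963/6132) = (13/47)*(-10963/6132) = -142519/288204 ≈ -0.49451)
b - (-39)*w(-9) = -142519/288204 - (-39)*12 = -142519/288204 - 1*(-468) = -142519/288204 + 468 = 134736953/288204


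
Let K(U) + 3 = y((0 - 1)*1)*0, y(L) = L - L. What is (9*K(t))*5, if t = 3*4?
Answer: -135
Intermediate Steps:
t = 12
y(L) = 0
K(U) = -3 (K(U) = -3 + 0*0 = -3 + 0 = -3)
(9*K(t))*5 = (9*(-3))*5 = -27*5 = -135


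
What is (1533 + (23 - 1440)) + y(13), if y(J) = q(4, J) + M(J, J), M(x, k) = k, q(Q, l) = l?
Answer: 142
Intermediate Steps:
y(J) = 2*J (y(J) = J + J = 2*J)
(1533 + (23 - 1440)) + y(13) = (1533 + (23 - 1440)) + 2*13 = (1533 - 1417) + 26 = 116 + 26 = 142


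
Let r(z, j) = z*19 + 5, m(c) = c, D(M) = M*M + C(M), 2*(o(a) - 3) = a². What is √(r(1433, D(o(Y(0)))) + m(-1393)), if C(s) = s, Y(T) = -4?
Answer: 9*√319 ≈ 160.75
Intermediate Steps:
o(a) = 3 + a²/2
D(M) = M + M² (D(M) = M*M + M = M² + M = M + M²)
r(z, j) = 5 + 19*z (r(z, j) = 19*z + 5 = 5 + 19*z)
√(r(1433, D(o(Y(0)))) + m(-1393)) = √((5 + 19*1433) - 1393) = √((5 + 27227) - 1393) = √(27232 - 1393) = √25839 = 9*√319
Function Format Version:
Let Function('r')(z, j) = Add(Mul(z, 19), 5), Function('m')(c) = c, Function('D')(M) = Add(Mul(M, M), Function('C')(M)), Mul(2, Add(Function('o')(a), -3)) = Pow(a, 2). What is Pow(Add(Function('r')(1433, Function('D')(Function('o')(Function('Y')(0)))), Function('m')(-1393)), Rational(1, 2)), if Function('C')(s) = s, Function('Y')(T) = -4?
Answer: Mul(9, Pow(319, Rational(1, 2))) ≈ 160.75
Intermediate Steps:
Function('o')(a) = Add(3, Mul(Rational(1, 2), Pow(a, 2)))
Function('D')(M) = Add(M, Pow(M, 2)) (Function('D')(M) = Add(Mul(M, M), M) = Add(Pow(M, 2), M) = Add(M, Pow(M, 2)))
Function('r')(z, j) = Add(5, Mul(19, z)) (Function('r')(z, j) = Add(Mul(19, z), 5) = Add(5, Mul(19, z)))
Pow(Add(Function('r')(1433, Function('D')(Function('o')(Function('Y')(0)))), Function('m')(-1393)), Rational(1, 2)) = Pow(Add(Add(5, Mul(19, 1433)), -1393), Rational(1, 2)) = Pow(Add(Add(5, 27227), -1393), Rational(1, 2)) = Pow(Add(27232, -1393), Rational(1, 2)) = Pow(25839, Rational(1, 2)) = Mul(9, Pow(319, Rational(1, 2)))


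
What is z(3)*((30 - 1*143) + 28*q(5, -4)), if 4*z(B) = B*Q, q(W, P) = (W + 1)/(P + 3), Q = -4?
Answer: 843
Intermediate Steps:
q(W, P) = (1 + W)/(3 + P)
z(B) = -B (z(B) = (B*(-4))/4 = (-4*B)/4 = -B)
z(3)*((30 - 1*143) + 28*q(5, -4)) = (-1*3)*((30 - 1*143) + 28*((1 + 5)/(3 - 4))) = -3*((30 - 143) + 28*(6/(-1))) = -3*(-113 + 28*(-1*6)) = -3*(-113 + 28*(-6)) = -3*(-113 - 168) = -3*(-281) = 843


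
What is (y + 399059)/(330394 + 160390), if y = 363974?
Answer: 763033/490784 ≈ 1.5547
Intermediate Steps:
(y + 399059)/(330394 + 160390) = (363974 + 399059)/(330394 + 160390) = 763033/490784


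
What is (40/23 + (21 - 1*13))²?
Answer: 50176/529 ≈ 94.851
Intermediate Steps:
(40/23 + (21 - 1*13))² = (40*(1/23) + (21 - 13))² = (40/23 + 8)² = (224/23)² = 50176/529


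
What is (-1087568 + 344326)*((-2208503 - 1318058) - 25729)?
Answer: 2640211124180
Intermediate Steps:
(-1087568 + 344326)*((-2208503 - 1318058) - 25729) = -743242*(-3526561 - 25729) = -743242*(-3552290) = 2640211124180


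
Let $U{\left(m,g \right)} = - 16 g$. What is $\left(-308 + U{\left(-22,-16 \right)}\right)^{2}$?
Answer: $2704$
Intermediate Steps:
$\left(-308 + U{\left(-22,-16 \right)}\right)^{2} = \left(-308 - -256\right)^{2} = \left(-308 + 256\right)^{2} = \left(-52\right)^{2} = 2704$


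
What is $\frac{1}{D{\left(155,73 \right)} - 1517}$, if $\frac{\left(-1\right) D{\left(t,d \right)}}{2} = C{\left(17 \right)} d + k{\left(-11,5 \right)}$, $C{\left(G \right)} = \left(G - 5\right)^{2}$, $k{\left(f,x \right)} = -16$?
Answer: $- \frac{1}{22509} \approx -4.4427 \cdot 10^{-5}$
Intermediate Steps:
$C{\left(G \right)} = \left(-5 + G\right)^{2}$
$D{\left(t,d \right)} = 32 - 288 d$ ($D{\left(t,d \right)} = - 2 \left(\left(-5 + 17\right)^{2} d - 16\right) = - 2 \left(12^{2} d - 16\right) = - 2 \left(144 d - 16\right) = - 2 \left(-16 + 144 d\right) = 32 - 288 d$)
$\frac{1}{D{\left(155,73 \right)} - 1517} = \frac{1}{\left(32 - 21024\right) - 1517} = \frac{1}{-20992 - 1517} = \frac{1}{-22509} = - \frac{1}{22509}$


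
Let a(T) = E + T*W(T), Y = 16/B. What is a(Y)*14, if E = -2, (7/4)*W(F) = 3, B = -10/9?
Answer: -1868/5 ≈ -373.60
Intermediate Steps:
B = -10/9 (B = -10*1/9 = -10/9 ≈ -1.1111)
W(F) = 12/7 (W(F) = (4/7)*3 = 12/7)
Y = -72/5 (Y = 16/(-10/9) = 16*(-9/10) = -72/5 ≈ -14.400)
a(T) = -2 + 12*T/7 (a(T) = -2 + T*(12/7) = -2 + 12*T/7)
a(Y)*14 = (-2 + (12/7)*(-72/5))*14 = (-2 - 864/35)*14 = -934/35*14 = -1868/5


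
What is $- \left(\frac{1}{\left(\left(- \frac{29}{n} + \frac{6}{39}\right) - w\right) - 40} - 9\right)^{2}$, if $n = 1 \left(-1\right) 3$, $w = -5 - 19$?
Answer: $- \frac{4875264}{58081} \approx -83.939$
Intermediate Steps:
$w = -24$
$n = -3$ ($n = \left(-1\right) 3 = -3$)
$- \left(\frac{1}{\left(\left(- \frac{29}{n} + \frac{6}{39}\right) - w\right) - 40} - 9\right)^{2} = - \left(\frac{1}{\left(\left(- \frac{29}{-3} + \frac{6}{39}\right) - -24\right) - 40} - 9\right)^{2} = - \left(\frac{1}{\left(\left(\left(-29\right) \left(- \frac{1}{3}\right) + 6 \cdot \frac{1}{39}\right) + 24\right) - 40} - 9\right)^{2} = - \left(\frac{1}{\left(\left(\frac{29}{3} + \frac{2}{13}\right) + 24\right) - 40} - 9\right)^{2} = - \left(\frac{1}{\left(\frac{383}{39} + 24\right) - 40} - 9\right)^{2} = - \left(\frac{1}{\frac{1319}{39} - 40} - 9\right)^{2} = - \left(\frac{1}{- \frac{241}{39}} - 9\right)^{2} = - \left(- \frac{39}{241} - 9\right)^{2} = - \left(- \frac{2208}{241}\right)^{2} = \left(-1\right) \frac{4875264}{58081} = - \frac{4875264}{58081}$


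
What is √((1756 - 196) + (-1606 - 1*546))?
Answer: 4*I*√37 ≈ 24.331*I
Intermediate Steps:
√((1756 - 196) + (-1606 - 1*546)) = √(1560 + (-1606 - 546)) = √(1560 - 2152) = √(-592) = 4*I*√37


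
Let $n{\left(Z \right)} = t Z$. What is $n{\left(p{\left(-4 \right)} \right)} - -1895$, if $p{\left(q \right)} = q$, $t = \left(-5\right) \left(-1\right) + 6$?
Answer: $1851$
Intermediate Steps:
$t = 11$ ($t = 5 + 6 = 11$)
$n{\left(Z \right)} = 11 Z$
$n{\left(p{\left(-4 \right)} \right)} - -1895 = 11 \left(-4\right) - -1895 = -44 + 1895 = 1851$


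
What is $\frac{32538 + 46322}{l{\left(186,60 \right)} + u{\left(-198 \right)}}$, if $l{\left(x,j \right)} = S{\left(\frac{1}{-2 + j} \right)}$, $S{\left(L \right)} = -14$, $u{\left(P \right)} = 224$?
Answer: $\frac{7886}{21} \approx 375.52$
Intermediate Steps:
$l{\left(x,j \right)} = -14$
$\frac{32538 + 46322}{l{\left(186,60 \right)} + u{\left(-198 \right)}} = \frac{32538 + 46322}{-14 + 224} = \frac{78860}{210} = 78860 \cdot \frac{1}{210} = \frac{7886}{21}$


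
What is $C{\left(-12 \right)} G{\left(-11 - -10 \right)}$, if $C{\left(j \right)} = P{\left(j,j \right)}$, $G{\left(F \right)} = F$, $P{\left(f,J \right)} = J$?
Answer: $12$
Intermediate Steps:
$C{\left(j \right)} = j$
$C{\left(-12 \right)} G{\left(-11 - -10 \right)} = - 12 \left(-11 - -10\right) = - 12 \left(-11 + 10\right) = \left(-12\right) \left(-1\right) = 12$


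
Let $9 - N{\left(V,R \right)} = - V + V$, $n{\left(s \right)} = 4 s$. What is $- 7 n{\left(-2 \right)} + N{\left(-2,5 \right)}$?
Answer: $65$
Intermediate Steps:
$N{\left(V,R \right)} = 9$ ($N{\left(V,R \right)} = 9 - \left(- V + V\right) = 9 - 0 = 9 + 0 = 9$)
$- 7 n{\left(-2 \right)} + N{\left(-2,5 \right)} = - 7 \cdot 4 \left(-2\right) + 9 = \left(-7\right) \left(-8\right) + 9 = 56 + 9 = 65$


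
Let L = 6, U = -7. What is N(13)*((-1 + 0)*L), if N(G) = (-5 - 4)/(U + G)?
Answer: 9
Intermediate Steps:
N(G) = -9/(-7 + G) (N(G) = (-5 - 4)/(-7 + G) = -9/(-7 + G))
N(13)*((-1 + 0)*L) = (-9/(-7 + 13))*((-1 + 0)*6) = (-9/6)*(-1*6) = -9*⅙*(-6) = -3/2*(-6) = 9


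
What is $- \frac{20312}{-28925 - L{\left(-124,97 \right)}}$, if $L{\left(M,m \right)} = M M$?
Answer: $\frac{20312}{44301} \approx 0.4585$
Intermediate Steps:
$L{\left(M,m \right)} = M^{2}$
$- \frac{20312}{-28925 - L{\left(-124,97 \right)}} = - \frac{20312}{-28925 - \left(-124\right)^{2}} = - \frac{20312}{-28925 - 15376} = - \frac{20312}{-44301} = \left(-20312\right) \left(- \frac{1}{44301}\right) = \frac{20312}{44301}$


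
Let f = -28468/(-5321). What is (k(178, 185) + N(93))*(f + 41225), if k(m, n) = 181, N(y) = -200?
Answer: -4168347167/5321 ≈ -7.8338e+5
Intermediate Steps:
f = 28468/5321 (f = -28468*(-1/5321) = 28468/5321 ≈ 5.3501)
(k(178, 185) + N(93))*(f + 41225) = (181 - 200)*(28468/5321 + 41225) = -19*219386693/5321 = -4168347167/5321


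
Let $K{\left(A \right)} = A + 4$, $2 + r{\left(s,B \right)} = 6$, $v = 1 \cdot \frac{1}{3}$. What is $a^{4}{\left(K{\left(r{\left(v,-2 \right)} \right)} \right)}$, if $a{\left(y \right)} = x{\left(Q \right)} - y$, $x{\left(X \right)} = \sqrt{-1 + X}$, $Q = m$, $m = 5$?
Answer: $1296$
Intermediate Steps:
$v = \frac{1}{3}$ ($v = 1 \cdot \frac{1}{3} = \frac{1}{3} \approx 0.33333$)
$r{\left(s,B \right)} = 4$ ($r{\left(s,B \right)} = -2 + 6 = 4$)
$K{\left(A \right)} = 4 + A$
$Q = 5$
$a{\left(y \right)} = 2 - y$ ($a{\left(y \right)} = \sqrt{-1 + 5} - y = \sqrt{4} - y = 2 - y$)
$a^{4}{\left(K{\left(r{\left(v,-2 \right)} \right)} \right)} = \left(2 - \left(4 + 4\right)\right)^{4} = \left(2 - 8\right)^{4} = \left(-6\right)^{4} = 1296$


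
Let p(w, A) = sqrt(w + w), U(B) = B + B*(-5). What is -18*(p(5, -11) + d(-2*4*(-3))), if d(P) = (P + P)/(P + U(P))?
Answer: 12 - 18*sqrt(10) ≈ -44.921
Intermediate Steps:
U(B) = -4*B (U(B) = B - 5*B = -4*B)
p(w, A) = sqrt(2)*sqrt(w) (p(w, A) = sqrt(2*w) = sqrt(2)*sqrt(w))
d(P) = -2/3 (d(P) = (P + P)/(P - 4*P) = (2*P)/((-3*P)) = (2*P)*(-1/(3*P)) = -2/3)
-18*(p(5, -11) + d(-2*4*(-3))) = -18*(sqrt(2)*sqrt(5) - 2/3) = -18*(sqrt(10) - 2/3) = -18*(-2/3 + sqrt(10)) = 12 - 18*sqrt(10)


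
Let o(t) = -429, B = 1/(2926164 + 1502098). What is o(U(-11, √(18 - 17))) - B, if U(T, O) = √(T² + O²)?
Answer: -1899724399/4428262 ≈ -429.00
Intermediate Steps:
U(T, O) = √(O² + T²)
B = 1/4428262 ≈ 2.2582e-7
o(U(-11, √(18 - 17))) - B = -429 - 1*1/4428262 = -429 - 1/4428262 = -1899724399/4428262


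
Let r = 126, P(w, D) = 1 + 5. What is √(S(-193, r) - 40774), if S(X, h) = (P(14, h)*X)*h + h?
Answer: 2*I*√46639 ≈ 431.92*I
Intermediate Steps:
P(w, D) = 6
S(X, h) = h + 6*X*h (S(X, h) = (6*X)*h + h = 6*X*h + h = h + 6*X*h)
√(S(-193, r) - 40774) = √(126*(1 + 6*(-193)) - 40774) = √(126*(1 - 1158) - 40774) = √(126*(-1157) - 40774) = √(-145782 - 40774) = √(-186556) = 2*I*√46639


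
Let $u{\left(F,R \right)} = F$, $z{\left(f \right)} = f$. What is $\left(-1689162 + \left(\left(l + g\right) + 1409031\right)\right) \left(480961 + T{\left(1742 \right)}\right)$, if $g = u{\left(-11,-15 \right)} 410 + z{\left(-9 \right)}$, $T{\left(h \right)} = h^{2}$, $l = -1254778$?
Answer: $-5411897619700$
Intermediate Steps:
$g = -4519$ ($g = \left(-11\right) 410 - 9 = -4510 - 9 = -4519$)
$\left(-1689162 + \left(\left(l + g\right) + 1409031\right)\right) \left(480961 + T{\left(1742 \right)}\right) = \left(-1689162 + \left(\left(-1254778 - 4519\right) + 1409031\right)\right) \left(480961 + 1742^{2}\right) = \left(-1689162 + \left(-1259297 + 1409031\right)\right) \left(480961 + 3034564\right) = \left(-1689162 + 149734\right) 3515525 = \left(-1539428\right) 3515525 = -5411897619700$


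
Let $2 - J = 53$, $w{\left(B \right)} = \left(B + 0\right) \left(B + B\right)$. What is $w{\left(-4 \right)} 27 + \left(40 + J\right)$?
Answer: $853$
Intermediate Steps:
$w{\left(B \right)} = 2 B^{2}$ ($w{\left(B \right)} = B 2 B = 2 B^{2}$)
$J = -51$ ($J = 2 - 53 = -51$)
$w{\left(-4 \right)} 27 + \left(40 + J\right) = 2 \left(-4\right)^{2} \cdot 27 + \left(40 - 51\right) = 2 \cdot 16 \cdot 27 - 11 = 32 \cdot 27 - 11 = 864 - 11 = 853$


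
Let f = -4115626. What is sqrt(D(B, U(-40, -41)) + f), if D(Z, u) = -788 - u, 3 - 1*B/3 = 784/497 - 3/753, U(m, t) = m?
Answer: I*sqrt(4116374) ≈ 2028.9*I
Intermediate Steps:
B = 76266/17821 (B = 9 - 3*(784/497 - 3/753) = 9 - 3*(784*(1/497) - 3*1/753) = 9 - 3*(112/71 - 1/251) = 9 - 3*28041/17821 = 9 - 84123/17821 = 76266/17821 ≈ 4.2796)
sqrt(D(B, U(-40, -41)) + f) = sqrt((-788 - 1*(-40)) - 4115626) = sqrt((-788 + 40) - 4115626) = sqrt(-748 - 4115626) = sqrt(-4116374) = I*sqrt(4116374)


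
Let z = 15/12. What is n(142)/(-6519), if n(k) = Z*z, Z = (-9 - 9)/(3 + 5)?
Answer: 15/34768 ≈ 0.00043143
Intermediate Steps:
Z = -9/4 (Z = -18/8 = -18*⅛ = -9/4 ≈ -2.2500)
z = 5/4 (z = 15*(1/12) = 5/4 ≈ 1.2500)
n(k) = -45/16 (n(k) = -9/4*5/4 = -45/16)
n(142)/(-6519) = -45/16/(-6519) = -45/16*(-1/6519) = 15/34768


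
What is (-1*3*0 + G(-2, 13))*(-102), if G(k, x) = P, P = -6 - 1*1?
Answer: 714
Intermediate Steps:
P = -7 (P = -6 - 1 = -7)
G(k, x) = -7
(-1*3*0 + G(-2, 13))*(-102) = (-1*3*0 - 7)*(-102) = (-3*0 - 7)*(-102) = (0 - 7)*(-102) = -7*(-102) = 714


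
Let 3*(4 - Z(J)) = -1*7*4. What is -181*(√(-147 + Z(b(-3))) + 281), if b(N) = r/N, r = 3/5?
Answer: -50861 - 181*I*√1203/3 ≈ -50861.0 - 2092.6*I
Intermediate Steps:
r = ⅗ (r = 3*(⅕) = ⅗ ≈ 0.60000)
b(N) = 3/(5*N)
Z(J) = 40/3 (Z(J) = 4 - (-1*7)*4/3 = 4 - (-7)*4/3 = 4 - ⅓*(-28) = 4 + 28/3 = 40/3)
-181*(√(-147 + Z(b(-3))) + 281) = -181*(√(-147 + 40/3) + 281) = -181*(√(-401/3) + 281) = -181*(I*√1203/3 + 281) = -181*(281 + I*√1203/3) = -50861 - 181*I*√1203/3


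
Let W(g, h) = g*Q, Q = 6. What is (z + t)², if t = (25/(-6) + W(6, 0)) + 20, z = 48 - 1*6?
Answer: 316969/36 ≈ 8804.7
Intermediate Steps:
W(g, h) = 6*g (W(g, h) = g*6 = 6*g)
z = 42 (z = 48 - 6 = 42)
t = 311/6 (t = (25/(-6) + 6*6) + 20 = (25*(-⅙) + 36) + 20 = (-25/6 + 36) + 20 = 191/6 + 20 = 311/6 ≈ 51.833)
(z + t)² = (42 + 311/6)² = (563/6)² = 316969/36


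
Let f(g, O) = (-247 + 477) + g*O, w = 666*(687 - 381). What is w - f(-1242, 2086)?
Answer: 2794378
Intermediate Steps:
w = 203796 (w = 666*306 = 203796)
f(g, O) = 230 + O*g
w - f(-1242, 2086) = 203796 - (230 + 2086*(-1242)) = 203796 - (230 - 2590812) = 203796 - 1*(-2590582) = 203796 + 2590582 = 2794378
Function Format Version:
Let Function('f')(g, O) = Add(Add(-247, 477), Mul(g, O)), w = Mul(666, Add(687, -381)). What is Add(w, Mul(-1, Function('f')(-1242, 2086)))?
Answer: 2794378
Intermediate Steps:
w = 203796 (w = Mul(666, 306) = 203796)
Function('f')(g, O) = Add(230, Mul(O, g))
Add(w, Mul(-1, Function('f')(-1242, 2086))) = Add(203796, Mul(-1, Add(230, Mul(2086, -1242)))) = Add(203796, Mul(-1, Add(230, -2590812))) = Add(203796, Mul(-1, -2590582)) = Add(203796, 2590582) = 2794378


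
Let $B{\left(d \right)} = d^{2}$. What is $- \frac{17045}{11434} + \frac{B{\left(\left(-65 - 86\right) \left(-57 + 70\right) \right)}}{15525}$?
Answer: $\frac{43794797521}{177512850} \approx 246.71$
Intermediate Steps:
$- \frac{17045}{11434} + \frac{B{\left(\left(-65 - 86\right) \left(-57 + 70\right) \right)}}{15525} = - \frac{17045}{11434} + \frac{\left(\left(-65 - 86\right) \left(-57 + 70\right)\right)^{2}}{15525} = \left(-17045\right) \frac{1}{11434} + \left(\left(-151\right) 13\right)^{2} \cdot \frac{1}{15525} = - \frac{17045}{11434} + \left(-1963\right)^{2} \cdot \frac{1}{15525} = - \frac{17045}{11434} + 3853369 \cdot \frac{1}{15525} = - \frac{17045}{11434} + \frac{3853369}{15525} = \frac{43794797521}{177512850}$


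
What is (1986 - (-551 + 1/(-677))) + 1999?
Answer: 3070873/677 ≈ 4536.0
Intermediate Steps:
(1986 - (-551 + 1/(-677))) + 1999 = (1986 - (-551 - 1/677)) + 1999 = (1986 - 1*(-373028/677)) + 1999 = (1986 + 373028/677) + 1999 = 1717550/677 + 1999 = 3070873/677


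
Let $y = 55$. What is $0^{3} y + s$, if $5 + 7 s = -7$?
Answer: $- \frac{12}{7} \approx -1.7143$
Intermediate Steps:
$s = - \frac{12}{7}$ ($s = - \frac{5}{7} + \frac{1}{7} \left(-7\right) = - \frac{5}{7} - 1 = - \frac{12}{7} \approx -1.7143$)
$0^{3} y + s = 0^{3} \cdot 55 - \frac{12}{7} = 0 \cdot 55 - \frac{12}{7} = 0 - \frac{12}{7} = - \frac{12}{7}$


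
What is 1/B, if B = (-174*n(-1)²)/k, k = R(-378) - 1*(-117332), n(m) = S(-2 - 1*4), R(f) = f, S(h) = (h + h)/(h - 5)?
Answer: -7075717/12528 ≈ -564.79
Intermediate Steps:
S(h) = 2*h/(-5 + h) (S(h) = (2*h)/(-5 + h) = 2*h/(-5 + h))
n(m) = 12/11 (n(m) = 2*(-2 - 1*4)/(-5 + (-2 - 1*4)) = 2*(-2 - 4)/(-5 + (-2 - 4)) = 2*(-6)/(-5 - 6) = 2*(-6)/(-11) = 2*(-6)*(-1/11) = 12/11)
k = 116954 (k = -378 - 1*(-117332) = -378 + 117332 = 116954)
B = -12528/7075717 (B = -174*(12/11)²/116954 = -174*144/121*(1/116954) = -25056/121*1/116954 = -12528/7075717 ≈ -0.0017706)
1/B = 1/(-12528/7075717) = -7075717/12528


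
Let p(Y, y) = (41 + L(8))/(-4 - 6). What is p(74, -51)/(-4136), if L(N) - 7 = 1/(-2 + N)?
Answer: 289/248160 ≈ 0.0011646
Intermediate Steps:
L(N) = 7 + 1/(-2 + N)
p(Y, y) = -289/60 (p(Y, y) = (41 + (-13 + 7*8)/(-2 + 8))/(-4 - 6) = (41 + (-13 + 56)/6)/(-10) = (41 + (⅙)*43)*(-⅒) = (41 + 43/6)*(-⅒) = (289/6)*(-⅒) = -289/60)
p(74, -51)/(-4136) = -289/60/(-4136) = -289/60*(-1/4136) = 289/248160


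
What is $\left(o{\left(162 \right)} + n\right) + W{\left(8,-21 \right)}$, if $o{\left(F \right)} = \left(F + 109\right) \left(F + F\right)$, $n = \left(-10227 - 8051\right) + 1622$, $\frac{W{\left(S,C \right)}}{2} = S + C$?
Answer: $71122$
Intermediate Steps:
$W{\left(S,C \right)} = 2 C + 2 S$ ($W{\left(S,C \right)} = 2 \left(S + C\right) = 2 \left(C + S\right) = 2 C + 2 S$)
$n = -16656$ ($n = -18278 + 1622 = -16656$)
$o{\left(F \right)} = 2 F \left(109 + F\right)$ ($o{\left(F \right)} = \left(109 + F\right) 2 F = 2 F \left(109 + F\right)$)
$\left(o{\left(162 \right)} + n\right) + W{\left(8,-21 \right)} = \left(2 \cdot 162 \left(109 + 162\right) - 16656\right) + \left(2 \left(-21\right) + 2 \cdot 8\right) = \left(2 \cdot 162 \cdot 271 - 16656\right) + \left(-42 + 16\right) = \left(87804 - 16656\right) - 26 = 71148 - 26 = 71122$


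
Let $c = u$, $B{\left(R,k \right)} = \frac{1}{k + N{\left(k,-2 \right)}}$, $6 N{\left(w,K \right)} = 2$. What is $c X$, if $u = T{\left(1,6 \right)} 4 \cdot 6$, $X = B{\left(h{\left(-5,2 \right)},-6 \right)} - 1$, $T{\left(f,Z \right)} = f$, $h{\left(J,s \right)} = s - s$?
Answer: $- \frac{480}{17} \approx -28.235$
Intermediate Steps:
$N{\left(w,K \right)} = \frac{1}{3}$ ($N{\left(w,K \right)} = \frac{1}{6} \cdot 2 = \frac{1}{3}$)
$h{\left(J,s \right)} = 0$
$B{\left(R,k \right)} = \frac{1}{\frac{1}{3} + k}$ ($B{\left(R,k \right)} = \frac{1}{k + \frac{1}{3}} = \frac{1}{\frac{1}{3} + k}$)
$X = - \frac{20}{17}$ ($X = \frac{3}{1 + 3 \left(-6\right)} - 1 = \frac{3}{1 - 18} - 1 = \frac{3}{-17} - 1 = 3 \left(- \frac{1}{17}\right) - 1 = - \frac{3}{17} - 1 = - \frac{20}{17} \approx -1.1765$)
$u = 24$ ($u = 1 \cdot 4 \cdot 6 = 4 \cdot 6 = 24$)
$c = 24$
$c X = 24 \left(- \frac{20}{17}\right) = - \frac{480}{17}$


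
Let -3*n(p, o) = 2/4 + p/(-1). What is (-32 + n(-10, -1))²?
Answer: 5041/4 ≈ 1260.3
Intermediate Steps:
n(p, o) = -⅙ + p/3 (n(p, o) = -(2/4 + p/(-1))/3 = -(2*(¼) + p*(-1))/3 = -(½ - p)/3 = -⅙ + p/3)
(-32 + n(-10, -1))² = (-32 + (-⅙ + (⅓)*(-10)))² = (-32 + (-⅙ - 10/3))² = (-32 - 7/2)² = (-71/2)² = 5041/4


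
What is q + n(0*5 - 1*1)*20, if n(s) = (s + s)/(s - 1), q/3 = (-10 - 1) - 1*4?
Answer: -25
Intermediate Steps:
q = -45 (q = 3*((-10 - 1) - 1*4) = 3*(-11 - 4) = 3*(-15) = -45)
n(s) = 2*s/(-1 + s) (n(s) = (2*s)/(-1 + s) = 2*s/(-1 + s))
q + n(0*5 - 1*1)*20 = -45 + (2*(0*5 - 1*1)/(-1 + (0*5 - 1*1)))*20 = -45 + (2*(0 - 1)/(-1 + (0 - 1)))*20 = -45 + (2*(-1)/(-1 - 1))*20 = -45 + (2*(-1)/(-2))*20 = -45 + (2*(-1)*(-1/2))*20 = -45 + 1*20 = -45 + 20 = -25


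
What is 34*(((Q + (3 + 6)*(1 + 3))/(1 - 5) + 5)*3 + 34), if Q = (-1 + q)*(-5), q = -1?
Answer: 493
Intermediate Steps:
Q = 10 (Q = (-1 - 1)*(-5) = -2*(-5) = 10)
34*(((Q + (3 + 6)*(1 + 3))/(1 - 5) + 5)*3 + 34) = 34*(((10 + (3 + 6)*(1 + 3))/(1 - 5) + 5)*3 + 34) = 34*(((10 + 9*4)/(-4) + 5)*3 + 34) = 34*(((10 + 36)*(-¼) + 5)*3 + 34) = 34*((46*(-¼) + 5)*3 + 34) = 34*((-23/2 + 5)*3 + 34) = 34*(-13/2*3 + 34) = 34*(-39/2 + 34) = 34*(29/2) = 493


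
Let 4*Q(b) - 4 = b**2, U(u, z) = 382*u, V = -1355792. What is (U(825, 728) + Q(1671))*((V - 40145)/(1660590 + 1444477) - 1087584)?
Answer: -13686549094714914925/12420268 ≈ -1.1020e+12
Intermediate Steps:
Q(b) = 1 + b**2/4
(U(825, 728) + Q(1671))*((V - 40145)/(1660590 + 1444477) - 1087584) = (382*825 + (1 + (1/4)*1671**2))*((-1355792 - 40145)/(1660590 + 1444477) - 1087584) = (315150 + (1 + (1/4)*2792241))*(-1395937/3105067 - 1087584) = (315150 + (1 + 2792241/4))*(-1395937*1/3105067 - 1087584) = (315150 + 2792245/4)*(-1395937/3105067 - 1087584) = (4052845/4)*(-3377022584065/3105067) = -13686549094714914925/12420268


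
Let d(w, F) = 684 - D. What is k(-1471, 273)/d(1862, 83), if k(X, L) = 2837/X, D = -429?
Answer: -2837/1637223 ≈ -0.0017328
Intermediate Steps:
d(w, F) = 1113 (d(w, F) = 684 - 1*(-429) = 684 + 429 = 1113)
k(-1471, 273)/d(1862, 83) = (2837/(-1471))/1113 = (2837*(-1/1471))*(1/1113) = -2837/1471*1/1113 = -2837/1637223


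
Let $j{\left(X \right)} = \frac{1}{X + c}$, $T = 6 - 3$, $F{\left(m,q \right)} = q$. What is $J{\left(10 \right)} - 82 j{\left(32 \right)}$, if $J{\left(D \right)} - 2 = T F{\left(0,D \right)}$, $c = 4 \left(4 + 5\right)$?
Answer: $\frac{1047}{34} \approx 30.794$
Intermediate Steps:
$T = 3$
$c = 36$ ($c = 4 \cdot 9 = 36$)
$J{\left(D \right)} = 2 + 3 D$
$j{\left(X \right)} = \frac{1}{36 + X}$ ($j{\left(X \right)} = \frac{1}{X + 36} = \frac{1}{36 + X}$)
$J{\left(10 \right)} - 82 j{\left(32 \right)} = \left(2 + 3 \cdot 10\right) - \frac{82}{36 + 32} = \left(2 + 30\right) - \frac{82}{68} = 32 - \frac{41}{34} = \frac{1047}{34}$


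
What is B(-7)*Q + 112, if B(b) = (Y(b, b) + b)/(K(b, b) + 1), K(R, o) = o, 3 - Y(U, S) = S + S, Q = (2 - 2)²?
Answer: 112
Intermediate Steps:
Q = 0 (Q = 0² = 0)
Y(U, S) = 3 - 2*S (Y(U, S) = 3 - (S + S) = 3 - 2*S)
B(b) = (3 - b)/(1 + b) (B(b) = ((3 - 2*b) + b)/(b + 1) = (3 - b)/(1 + b))
B(-7)*Q + 112 = ((3 - 1*(-7))/(1 - 7))*0 + 112 = ((3 + 7)/(-6))*0 + 112 = -⅙*10*0 + 112 = -5/3*0 + 112 = 0 + 112 = 112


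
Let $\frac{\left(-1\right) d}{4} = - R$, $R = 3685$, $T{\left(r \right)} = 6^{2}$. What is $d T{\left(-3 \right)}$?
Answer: $530640$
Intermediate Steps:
$T{\left(r \right)} = 36$
$d = 14740$ ($d = - 4 \left(\left(-1\right) 3685\right) = \left(-4\right) \left(-3685\right) = 14740$)
$d T{\left(-3 \right)} = 14740 \cdot 36 = 530640$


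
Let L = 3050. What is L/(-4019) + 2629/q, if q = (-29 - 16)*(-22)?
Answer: 686041/361710 ≈ 1.8967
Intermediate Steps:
q = 990 (q = -45*(-22) = 990)
L/(-4019) + 2629/q = 3050/(-4019) + 2629/990 = 3050*(-1/4019) + 2629*(1/990) = -3050/4019 + 239/90 = 686041/361710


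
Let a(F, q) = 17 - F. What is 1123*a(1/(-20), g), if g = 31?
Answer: 382943/20 ≈ 19147.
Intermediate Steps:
1123*a(1/(-20), g) = 1123*(17 - 1/(-20)) = 1123*(17 - 1*(-1/20)) = 1123*(17 + 1/20) = 1123*(341/20) = 382943/20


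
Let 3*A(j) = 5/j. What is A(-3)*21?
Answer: -35/3 ≈ -11.667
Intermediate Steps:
A(j) = 5/(3*j) (A(j) = (5/j)/3 = 5/(3*j))
A(-3)*21 = ((5/3)/(-3))*21 = ((5/3)*(-1/3))*21 = -5/9*21 = -35/3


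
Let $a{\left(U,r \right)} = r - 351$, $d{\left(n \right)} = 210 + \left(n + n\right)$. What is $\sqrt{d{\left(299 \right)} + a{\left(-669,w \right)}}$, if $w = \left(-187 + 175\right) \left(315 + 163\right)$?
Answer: $i \sqrt{5279} \approx 72.657 i$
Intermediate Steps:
$d{\left(n \right)} = 210 + 2 n$
$w = -5736$ ($w = \left(-12\right) 478 = -5736$)
$a{\left(U,r \right)} = -351 + r$
$\sqrt{d{\left(299 \right)} + a{\left(-669,w \right)}} = \sqrt{\left(210 + 2 \cdot 299\right) - 6087} = \sqrt{\left(210 + 598\right) - 6087} = \sqrt{808 - 6087} = \sqrt{-5279} = i \sqrt{5279}$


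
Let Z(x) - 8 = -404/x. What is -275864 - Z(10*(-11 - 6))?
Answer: -23449322/85 ≈ -2.7587e+5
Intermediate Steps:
Z(x) = 8 - 404/x
-275864 - Z(10*(-11 - 6)) = -275864 - (8 - 404*1/(10*(-11 - 6))) = -275864 - (8 - 404/(10*(-17))) = -275864 - (8 - 404/(-170)) = -275864 - (8 - 404*(-1/170)) = -275864 - (8 + 202/85) = -275864 - 1*882/85 = -275864 - 882/85 = -23449322/85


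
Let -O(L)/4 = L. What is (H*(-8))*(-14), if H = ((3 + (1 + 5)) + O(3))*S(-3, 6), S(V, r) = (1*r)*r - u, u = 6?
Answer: -10080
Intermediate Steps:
O(L) = -4*L
S(V, r) = -6 + r² (S(V, r) = (1*r)*r - 1*6 = r*r - 6 = r² - 6 = -6 + r²)
H = -90 (H = ((3 + (1 + 5)) - 4*3)*(-6 + 6²) = ((3 + 6) - 12)*(-6 + 36) = (9 - 12)*30 = -3*30 = -90)
(H*(-8))*(-14) = -90*(-8)*(-14) = 720*(-14) = -10080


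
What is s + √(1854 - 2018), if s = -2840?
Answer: -2840 + 2*I*√41 ≈ -2840.0 + 12.806*I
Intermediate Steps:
s + √(1854 - 2018) = -2840 + √(1854 - 2018) = -2840 + √(-164) = -2840 + 2*I*√41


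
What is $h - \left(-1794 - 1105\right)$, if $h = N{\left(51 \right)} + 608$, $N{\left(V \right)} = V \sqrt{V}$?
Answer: $3507 + 51 \sqrt{51} \approx 3871.2$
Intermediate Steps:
$N{\left(V \right)} = V^{\frac{3}{2}}$
$h = 608 + 51 \sqrt{51}$ ($h = 51^{\frac{3}{2}} + 608 = 51 \sqrt{51} + 608 = 608 + 51 \sqrt{51} \approx 972.21$)
$h - \left(-1794 - 1105\right) = \left(608 + 51 \sqrt{51}\right) - \left(-1794 - 1105\right) = \left(608 + 51 \sqrt{51}\right) - -2899 = \left(608 + 51 \sqrt{51}\right) + 2899 = 3507 + 51 \sqrt{51}$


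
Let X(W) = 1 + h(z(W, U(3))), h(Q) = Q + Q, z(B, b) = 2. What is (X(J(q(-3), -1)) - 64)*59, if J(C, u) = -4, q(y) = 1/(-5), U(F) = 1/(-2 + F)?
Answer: -3481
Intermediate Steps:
q(y) = -1/5
h(Q) = 2*Q
X(W) = 5 (X(W) = 1 + 2*2 = 1 + 4 = 5)
(X(J(q(-3), -1)) - 64)*59 = (5 - 64)*59 = -59*59 = -3481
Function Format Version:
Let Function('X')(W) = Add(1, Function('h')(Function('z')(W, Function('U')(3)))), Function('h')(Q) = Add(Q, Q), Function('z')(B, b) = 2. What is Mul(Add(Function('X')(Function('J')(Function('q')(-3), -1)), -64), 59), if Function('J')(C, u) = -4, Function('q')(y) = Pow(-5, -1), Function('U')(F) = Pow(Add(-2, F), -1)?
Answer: -3481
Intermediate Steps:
Function('q')(y) = Rational(-1, 5)
Function('h')(Q) = Mul(2, Q)
Function('X')(W) = 5 (Function('X')(W) = Add(1, Mul(2, 2)) = Add(1, 4) = 5)
Mul(Add(Function('X')(Function('J')(Function('q')(-3), -1)), -64), 59) = Mul(Add(5, -64), 59) = Mul(-59, 59) = -3481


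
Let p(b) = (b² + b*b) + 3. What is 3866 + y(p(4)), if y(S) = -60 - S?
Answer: 3771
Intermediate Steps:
p(b) = 3 + 2*b² (p(b) = (b² + b²) + 3 = 2*b² + 3 = 3 + 2*b²)
3866 + y(p(4)) = 3866 + (-60 - (3 + 2*4²)) = 3866 + (-60 - (3 + 2*16)) = 3866 + (-60 - (3 + 32)) = 3866 + (-60 - 1*35) = 3866 + (-60 - 35) = 3866 - 95 = 3771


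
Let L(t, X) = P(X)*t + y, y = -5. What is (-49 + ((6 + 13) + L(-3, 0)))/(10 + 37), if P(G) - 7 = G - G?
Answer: -56/47 ≈ -1.1915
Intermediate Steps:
P(G) = 7 (P(G) = 7 + (G - G) = 7 + 0 = 7)
L(t, X) = -5 + 7*t (L(t, X) = 7*t - 5 = -5 + 7*t)
(-49 + ((6 + 13) + L(-3, 0)))/(10 + 37) = (-49 + ((6 + 13) + (-5 + 7*(-3))))/(10 + 37) = (-49 + (19 + (-5 - 21)))/47 = (-49 + (19 - 26))*(1/47) = (-49 - 7)*(1/47) = -56*1/47 = -56/47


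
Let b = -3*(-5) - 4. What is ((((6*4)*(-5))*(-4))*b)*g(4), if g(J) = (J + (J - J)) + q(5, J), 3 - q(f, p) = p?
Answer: 15840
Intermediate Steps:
q(f, p) = 3 - p
g(J) = 3 (g(J) = (J + (J - J)) + (3 - J) = (J + 0) + (3 - J) = J + (3 - J) = 3)
b = 11 (b = 15 - 4 = 11)
((((6*4)*(-5))*(-4))*b)*g(4) = ((((6*4)*(-5))*(-4))*11)*3 = (((24*(-5))*(-4))*11)*3 = (-120*(-4)*11)*3 = (480*11)*3 = 5280*3 = 15840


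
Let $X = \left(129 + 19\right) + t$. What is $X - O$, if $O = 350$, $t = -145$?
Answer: $-347$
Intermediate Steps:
$X = 3$ ($X = \left(129 + 19\right) - 145 = 148 - 145 = 3$)
$X - O = 3 - 350 = -347$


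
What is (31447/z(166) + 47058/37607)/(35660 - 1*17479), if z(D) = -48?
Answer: -1180368545/32819177616 ≈ -0.035966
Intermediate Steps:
(31447/z(166) + 47058/37607)/(35660 - 1*17479) = (31447/(-48) + 47058/37607)/(35660 - 1*17479) = (31447*(-1/48) + 47058*(1/37607))/(35660 - 17479) = (-31447/48 + 47058/37607)/18181 = -1180368545/1805136*1/18181 = -1180368545/32819177616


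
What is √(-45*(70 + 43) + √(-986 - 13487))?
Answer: √(-5085 + I*√14473) ≈ 0.8435 + 71.314*I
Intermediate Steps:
√(-45*(70 + 43) + √(-986 - 13487)) = √(-45*113 + √(-14473)) = √(-5085 + I*√14473)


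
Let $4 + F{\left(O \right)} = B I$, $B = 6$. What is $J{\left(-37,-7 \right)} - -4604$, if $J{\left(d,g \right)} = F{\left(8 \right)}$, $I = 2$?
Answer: $4612$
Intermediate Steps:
$F{\left(O \right)} = 8$ ($F{\left(O \right)} = -4 + 6 \cdot 2 = -4 + 12 = 8$)
$J{\left(d,g \right)} = 8$
$J{\left(-37,-7 \right)} - -4604 = 8 - -4604 = 8 + 4604 = 4612$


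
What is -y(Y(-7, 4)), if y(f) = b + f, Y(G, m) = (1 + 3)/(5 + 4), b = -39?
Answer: 347/9 ≈ 38.556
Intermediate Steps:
Y(G, m) = 4/9
y(f) = -39 + f
-y(Y(-7, 4)) = -(-39 + 4/9) = -1*(-347/9) = 347/9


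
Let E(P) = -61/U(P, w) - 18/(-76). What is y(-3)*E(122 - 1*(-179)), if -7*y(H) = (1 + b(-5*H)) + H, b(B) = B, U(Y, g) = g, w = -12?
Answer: -15769/1596 ≈ -9.8803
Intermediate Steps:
y(H) = -1/7 + 4*H/7 (y(H) = -((1 - 5*H) + H)/7 = -(1 - 4*H)/7 = -1/7 + 4*H/7)
E(P) = 1213/228 (E(P) = -61/(-12) - 18/(-76) = -61*(-1/12) - 18*(-1/76) = 61/12 + 9/38 = 1213/228)
y(-3)*E(122 - 1*(-179)) = (-1/7 + (4/7)*(-3))*(1213/228) = (-1/7 - 12/7)*(1213/228) = -13/7*1213/228 = -15769/1596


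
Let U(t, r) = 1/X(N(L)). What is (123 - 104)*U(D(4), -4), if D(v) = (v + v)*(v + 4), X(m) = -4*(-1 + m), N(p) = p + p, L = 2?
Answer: -19/12 ≈ -1.5833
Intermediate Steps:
N(p) = 2*p
X(m) = 4 - 4*m
D(v) = 2*v*(4 + v) (D(v) = (2*v)*(4 + v) = 2*v*(4 + v))
U(t, r) = -1/12 (U(t, r) = 1/(4 - 8*2) = 1/(4 - 4*4) = 1/(4 - 16) = 1/(-12) = -1/12)
(123 - 104)*U(D(4), -4) = (123 - 104)*(-1/12) = 19*(-1/12) = -19/12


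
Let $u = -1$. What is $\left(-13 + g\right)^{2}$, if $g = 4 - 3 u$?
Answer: $36$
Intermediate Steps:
$g = 7$ ($g = 4 - -3 = 4 + 3 = 7$)
$\left(-13 + g\right)^{2} = \left(-13 + 7\right)^{2} = \left(-6\right)^{2} = 36$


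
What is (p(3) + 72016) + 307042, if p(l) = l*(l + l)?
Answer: 379076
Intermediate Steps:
p(l) = 2*l² (p(l) = l*(2*l) = 2*l²)
(p(3) + 72016) + 307042 = (2*3² + 72016) + 307042 = (2*9 + 72016) + 307042 = (18 + 72016) + 307042 = 72034 + 307042 = 379076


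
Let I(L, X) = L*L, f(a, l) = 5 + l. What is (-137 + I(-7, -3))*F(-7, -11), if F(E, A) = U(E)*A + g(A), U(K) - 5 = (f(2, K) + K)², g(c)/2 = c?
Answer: 85184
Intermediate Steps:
g(c) = 2*c
I(L, X) = L²
U(K) = 5 + (5 + 2*K)² (U(K) = 5 + ((5 + K) + K)² = 5 + (5 + 2*K)²)
F(E, A) = 2*A + A*(5 + (5 + 2*E)²) (F(E, A) = (5 + (5 + 2*E)²)*A + 2*A = A*(5 + (5 + 2*E)²) + 2*A = 2*A + A*(5 + (5 + 2*E)²))
(-137 + I(-7, -3))*F(-7, -11) = (-137 + (-7)²)*(-11*(7 + (5 + 2*(-7))²)) = (-137 + 49)*(-11*(7 + (5 - 14)²)) = -(-968)*(7 + (-9)²) = -(-968)*(7 + 81) = -(-968)*88 = -88*(-968) = 85184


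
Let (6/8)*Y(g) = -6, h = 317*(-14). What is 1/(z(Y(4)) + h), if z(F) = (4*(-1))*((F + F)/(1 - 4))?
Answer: -3/13378 ≈ -0.00022425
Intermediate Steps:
h = -4438
Y(g) = -8 (Y(g) = (4/3)*(-6) = -8)
z(F) = 8*F/3 (z(F) = -4*2*F/(-3) = -4*2*F*(-1)/3 = -(-8)*F/3 = 8*F/3)
1/(z(Y(4)) + h) = 1/((8/3)*(-8) - 4438) = 1/(-64/3 - 4438) = 1/(-13378/3) = -3/13378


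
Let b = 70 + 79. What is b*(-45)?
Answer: -6705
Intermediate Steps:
b = 149
b*(-45) = 149*(-45) = -6705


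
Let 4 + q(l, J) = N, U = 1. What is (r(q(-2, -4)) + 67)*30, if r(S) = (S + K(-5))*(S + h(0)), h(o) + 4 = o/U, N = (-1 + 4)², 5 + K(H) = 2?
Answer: 2070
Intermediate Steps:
K(H) = -3 (K(H) = -5 + 2 = -3)
N = 9 (N = 3² = 9)
h(o) = -4 + o (h(o) = -4 + o/1 = -4 + o*1 = -4 + o)
q(l, J) = 5 (q(l, J) = -4 + 9 = 5)
r(S) = (-4 + S)*(-3 + S) (r(S) = (S - 3)*(S + (-4 + 0)) = (-3 + S)*(S - 4) = (-3 + S)*(-4 + S) = (-4 + S)*(-3 + S))
(r(q(-2, -4)) + 67)*30 = ((12 + 5² - 7*5) + 67)*30 = ((12 + 25 - 35) + 67)*30 = (2 + 67)*30 = 69*30 = 2070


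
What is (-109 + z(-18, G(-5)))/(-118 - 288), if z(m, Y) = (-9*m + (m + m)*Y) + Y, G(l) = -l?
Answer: 61/203 ≈ 0.30049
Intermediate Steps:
z(m, Y) = Y - 9*m + 2*Y*m (z(m, Y) = (-9*m + (2*m)*Y) + Y = (-9*m + 2*Y*m) + Y = Y - 9*m + 2*Y*m)
(-109 + z(-18, G(-5)))/(-118 - 288) = (-109 + (-1*(-5) - 9*(-18) + 2*(-1*(-5))*(-18)))/(-118 - 288) = (-109 + (5 + 162 + 2*5*(-18)))/(-406) = (-109 + (5 + 162 - 180))*(-1/406) = (-109 - 13)*(-1/406) = -122*(-1/406) = 61/203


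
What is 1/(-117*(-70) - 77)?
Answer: 1/8113 ≈ 0.00012326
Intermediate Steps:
1/(-117*(-70) - 77) = 1/(8190 - 77) = 1/8113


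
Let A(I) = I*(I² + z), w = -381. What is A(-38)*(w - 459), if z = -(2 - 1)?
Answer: 46060560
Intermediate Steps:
z = -1 (z = -1*1 = -1)
A(I) = I*(-1 + I²) (A(I) = I*(I² - 1) = I*(-1 + I²))
A(-38)*(w - 459) = ((-38)³ - 1*(-38))*(-381 - 459) = (-54872 + 38)*(-840) = -54834*(-840) = 46060560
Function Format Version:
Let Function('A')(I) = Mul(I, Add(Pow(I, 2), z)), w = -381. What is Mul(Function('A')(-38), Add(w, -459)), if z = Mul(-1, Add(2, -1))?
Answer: 46060560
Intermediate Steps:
z = -1 (z = Mul(-1, 1) = -1)
Function('A')(I) = Mul(I, Add(-1, Pow(I, 2))) (Function('A')(I) = Mul(I, Add(Pow(I, 2), -1)) = Mul(I, Add(-1, Pow(I, 2))))
Mul(Function('A')(-38), Add(w, -459)) = Mul(Add(Pow(-38, 3), Mul(-1, -38)), Add(-381, -459)) = Mul(Add(-54872, 38), -840) = Mul(-54834, -840) = 46060560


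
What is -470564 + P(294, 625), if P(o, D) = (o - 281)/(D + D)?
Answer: -588204987/1250 ≈ -4.7056e+5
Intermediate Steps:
P(o, D) = (-281 + o)/(2*D) (P(o, D) = (-281 + o)/((2*D)) = (-281 + o)*(1/(2*D)) = (-281 + o)/(2*D))
-470564 + P(294, 625) = -470564 + (½)*(-281 + 294)/625 = -470564 + (½)*(1/625)*13 = -470564 + 13/1250 = -588204987/1250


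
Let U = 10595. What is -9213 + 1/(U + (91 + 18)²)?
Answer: -207071387/22476 ≈ -9213.0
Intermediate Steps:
-9213 + 1/(U + (91 + 18)²) = -9213 + 1/(10595 + (91 + 18)²) = -9213 + 1/(10595 + 109²) = -9213 + 1/(10595 + 11881) = -9213 + 1/22476 = -207071387/22476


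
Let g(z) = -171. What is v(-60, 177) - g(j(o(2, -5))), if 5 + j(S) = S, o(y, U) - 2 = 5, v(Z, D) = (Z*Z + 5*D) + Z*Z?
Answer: 8256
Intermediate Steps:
v(Z, D) = 2*Z**2 + 5*D (v(Z, D) = (Z**2 + 5*D) + Z**2 = 2*Z**2 + 5*D)
o(y, U) = 7 (o(y, U) = 2 + 5 = 7)
j(S) = -5 + S
v(-60, 177) - g(j(o(2, -5))) = (2*(-60)**2 + 5*177) - 1*(-171) = (2*3600 + 885) + 171 = (7200 + 885) + 171 = 8085 + 171 = 8256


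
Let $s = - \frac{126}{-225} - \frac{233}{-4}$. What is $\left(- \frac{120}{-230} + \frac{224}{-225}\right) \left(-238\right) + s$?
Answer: $\frac{3551671}{20700} \approx 171.58$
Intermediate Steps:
$s = \frac{5881}{100}$ ($s = \left(-126\right) \left(- \frac{1}{225}\right) - - \frac{233}{4} = \frac{14}{25} + \frac{233}{4} = \frac{5881}{100} \approx 58.81$)
$\left(- \frac{120}{-230} + \frac{224}{-225}\right) \left(-238\right) + s = \left(- \frac{120}{-230} + \frac{224}{-225}\right) \left(-238\right) + \frac{5881}{100} = \left(\left(-120\right) \left(- \frac{1}{230}\right) + 224 \left(- \frac{1}{225}\right)\right) \left(-238\right) + \frac{5881}{100} = \left(\frac{12}{23} - \frac{224}{225}\right) \left(-238\right) + \frac{5881}{100} = \left(- \frac{2452}{5175}\right) \left(-238\right) + \frac{5881}{100} = \frac{583576}{5175} + \frac{5881}{100} = \frac{3551671}{20700}$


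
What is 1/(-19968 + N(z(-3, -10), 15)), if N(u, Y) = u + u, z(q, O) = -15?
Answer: -1/19998 ≈ -5.0005e-5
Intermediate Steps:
N(u, Y) = 2*u
1/(-19968 + N(z(-3, -10), 15)) = 1/(-19968 + 2*(-15)) = 1/(-19968 - 30) = 1/(-19998) = -1/19998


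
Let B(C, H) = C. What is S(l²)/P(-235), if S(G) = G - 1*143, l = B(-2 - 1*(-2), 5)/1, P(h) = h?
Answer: 143/235 ≈ 0.60851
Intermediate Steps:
l = 0 (l = (-2 - 1*(-2))/1 = 1*(-2 + 2) = 1*0 = 0)
S(G) = -143 + G (S(G) = G - 143 = -143 + G)
S(l²)/P(-235) = (-143 + 0²)/(-235) = (-143 + 0)*(-1/235) = -143*(-1/235) = 143/235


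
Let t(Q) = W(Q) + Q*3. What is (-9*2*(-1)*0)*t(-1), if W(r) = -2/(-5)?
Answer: 0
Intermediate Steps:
W(r) = 2/5 (W(r) = -2*(-1/5) = 2/5)
t(Q) = 2/5 + 3*Q (t(Q) = 2/5 + Q*3 = 2/5 + 3*Q)
(-9*2*(-1)*0)*t(-1) = (-9*2*(-1)*0)*(2/5 + 3*(-1)) = (-(-18)*0)*(2/5 - 3) = -9*0*(-13/5) = 0*(-13/5) = 0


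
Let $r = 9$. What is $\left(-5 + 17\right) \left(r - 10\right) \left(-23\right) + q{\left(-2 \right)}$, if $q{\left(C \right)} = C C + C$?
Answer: $278$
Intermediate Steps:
$q{\left(C \right)} = C + C^{2}$ ($q{\left(C \right)} = C^{2} + C = C + C^{2}$)
$\left(-5 + 17\right) \left(r - 10\right) \left(-23\right) + q{\left(-2 \right)} = \left(-5 + 17\right) \left(9 - 10\right) \left(-23\right) - 2 \left(1 - 2\right) = 12 \left(-1\right) \left(-23\right) - -2 = \left(-12\right) \left(-23\right) + 2 = 276 + 2 = 278$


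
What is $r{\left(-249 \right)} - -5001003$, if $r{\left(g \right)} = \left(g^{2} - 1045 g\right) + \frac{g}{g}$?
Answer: $5323210$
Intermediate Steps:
$r{\left(g \right)} = 1 + g^{2} - 1045 g$ ($r{\left(g \right)} = \left(g^{2} - 1045 g\right) + 1 = 1 + g^{2} - 1045 g$)
$r{\left(-249 \right)} - -5001003 = \left(1 + \left(-249\right)^{2} - -260205\right) - -5001003 = \left(1 + 62001 + 260205\right) + 5001003 = 322207 + 5001003 = 5323210$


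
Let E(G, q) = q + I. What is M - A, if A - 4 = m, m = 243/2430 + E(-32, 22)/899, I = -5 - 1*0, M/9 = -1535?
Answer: -124233879/8990 ≈ -13819.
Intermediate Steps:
M = -13815 (M = 9*(-1535) = -13815)
I = -5 (I = -5 + 0 = -5)
E(G, q) = -5 + q (E(G, q) = q - 5 = -5 + q)
m = 1069/8990 (m = 243/2430 + (-5 + 22)/899 = 243*(1/2430) + 17*(1/899) = 1/10 + 17/899 = 1069/8990 ≈ 0.11891)
A = 37029/8990 (A = 4 + 1069/8990 = 37029/8990 ≈ 4.1189)
M - A = -13815 - 1*37029/8990 = -13815 - 37029/8990 = -124233879/8990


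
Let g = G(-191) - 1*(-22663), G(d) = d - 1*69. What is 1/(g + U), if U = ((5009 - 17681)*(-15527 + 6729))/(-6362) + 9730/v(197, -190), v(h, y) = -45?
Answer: 28629/133488109 ≈ 0.00021447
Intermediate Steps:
G(d) = -69 + d (G(d) = d - 69 = -69 + d)
g = 22403 (g = (-69 - 191) - 1*(-22663) = -260 + 22663 = 22403)
U = -507887378/28629 (U = ((5009 - 17681)*(-15527 + 6729))/(-6362) + 9730/(-45) = -12672*(-8798)*(-1/6362) + 9730*(-1/45) = 111488256*(-1/6362) - 1946/9 = -55744128/3181 - 1946/9 = -507887378/28629 ≈ -17740.)
1/(g + U) = 1/(22403 - 507887378/28629) = 1/(133488109/28629) = 28629/133488109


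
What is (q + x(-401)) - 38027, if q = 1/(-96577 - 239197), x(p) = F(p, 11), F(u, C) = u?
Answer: -12903123273/335774 ≈ -38428.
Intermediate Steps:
x(p) = p
q = -1/335774 (q = 1/(-335774) = -1/335774 ≈ -2.9782e-6)
(q + x(-401)) - 38027 = (-1/335774 - 401) - 38027 = -134645375/335774 - 38027 = -12903123273/335774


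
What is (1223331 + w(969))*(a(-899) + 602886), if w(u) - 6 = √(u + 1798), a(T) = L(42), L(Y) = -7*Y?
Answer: 737173089504 + 602592*√2767 ≈ 7.3720e+11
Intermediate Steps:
a(T) = -294 (a(T) = -7*42 = -294)
w(u) = 6 + √(1798 + u) (w(u) = 6 + √(u + 1798) = 6 + √(1798 + u))
(1223331 + w(969))*(a(-899) + 602886) = (1223331 + (6 + √(1798 + 969)))*(-294 + 602886) = (1223331 + (6 + √2767))*602592 = (1223337 + √2767)*602592 = 737173089504 + 602592*√2767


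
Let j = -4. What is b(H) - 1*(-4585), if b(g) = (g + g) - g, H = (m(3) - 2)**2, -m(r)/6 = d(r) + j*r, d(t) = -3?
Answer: 12329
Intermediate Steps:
m(r) = 18 + 24*r (m(r) = -6*(-3 - 4*r) = 18 + 24*r)
H = 7744 (H = ((18 + 24*3) - 2)**2 = ((18 + 72) - 2)**2 = (90 - 2)**2 = 88**2 = 7744)
b(g) = g (b(g) = 2*g - g = g)
b(H) - 1*(-4585) = 7744 - 1*(-4585) = 7744 + 4585 = 12329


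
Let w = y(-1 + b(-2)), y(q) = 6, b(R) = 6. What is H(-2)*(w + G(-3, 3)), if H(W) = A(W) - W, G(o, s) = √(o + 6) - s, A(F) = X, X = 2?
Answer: 12 + 4*√3 ≈ 18.928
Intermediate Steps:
A(F) = 2
G(o, s) = √(6 + o) - s
H(W) = 2 - W
w = 6
H(-2)*(w + G(-3, 3)) = (2 - 1*(-2))*(6 + (√(6 - 3) - 1*3)) = (2 + 2)*(6 + (√3 - 3)) = 4*(6 + (-3 + √3)) = 4*(3 + √3) = 12 + 4*√3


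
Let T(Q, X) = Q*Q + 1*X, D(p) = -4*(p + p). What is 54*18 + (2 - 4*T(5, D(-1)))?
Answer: 842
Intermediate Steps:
D(p) = -8*p
T(Q, X) = X + Q**2 (T(Q, X) = Q**2 + X = X + Q**2)
54*18 + (2 - 4*T(5, D(-1))) = 54*18 + (2 - 4*(-8*(-1) + 5**2)) = 972 + (2 - 4*(8 + 25)) = 972 + (2 - 4*33) = 972 + (2 - 132) = 972 - 130 = 842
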